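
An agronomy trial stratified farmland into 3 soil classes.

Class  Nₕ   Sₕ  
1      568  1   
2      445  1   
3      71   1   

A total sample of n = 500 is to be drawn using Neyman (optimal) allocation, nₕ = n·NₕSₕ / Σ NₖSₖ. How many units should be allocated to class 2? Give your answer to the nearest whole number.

205

1: NₕSₕ = 568·1 = 568
2: NₕSₕ = 445·1 = 445
3: NₕSₕ = 71·1 = 71
Σ NₕSₕ = 1084.
n_2 = 500·445/1084 = 205.258... → 205.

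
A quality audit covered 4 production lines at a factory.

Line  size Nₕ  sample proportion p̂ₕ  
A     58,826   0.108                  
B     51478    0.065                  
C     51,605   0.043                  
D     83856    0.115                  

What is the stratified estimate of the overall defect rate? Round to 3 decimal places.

Wₕ = Nₕ/N with N = 245765: 0.2394, 0.2095, 0.2100, 0.3412.
p̂_st = 0.2394·0.108 + 0.2095·0.065 + 0.2100·0.043 + 0.3412·0.115 ≈ 0.08773... → 0.088.

0.088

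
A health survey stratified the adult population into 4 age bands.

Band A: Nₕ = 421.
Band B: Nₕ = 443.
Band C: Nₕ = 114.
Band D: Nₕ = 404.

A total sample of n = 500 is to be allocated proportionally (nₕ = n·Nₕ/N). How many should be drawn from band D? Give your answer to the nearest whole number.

N = 421 + 443 + 114 + 404 = 1382.
n_D = 500·404/1382 = 146.165... → 146.

146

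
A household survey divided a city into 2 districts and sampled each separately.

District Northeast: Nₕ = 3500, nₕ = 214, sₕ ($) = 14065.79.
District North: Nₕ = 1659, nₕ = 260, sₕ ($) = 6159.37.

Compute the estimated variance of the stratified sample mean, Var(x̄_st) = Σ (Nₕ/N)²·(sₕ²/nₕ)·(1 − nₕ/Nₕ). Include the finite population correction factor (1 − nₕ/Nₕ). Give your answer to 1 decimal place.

N = 5159. Term for each stratum: Wₕ²sₕ²/nₕ·(1−nₕ/Nₕ).
Var(x̄_st) = 399502.0689 + 12724.2526 = 412226.3215 → 412226.3.

412226.3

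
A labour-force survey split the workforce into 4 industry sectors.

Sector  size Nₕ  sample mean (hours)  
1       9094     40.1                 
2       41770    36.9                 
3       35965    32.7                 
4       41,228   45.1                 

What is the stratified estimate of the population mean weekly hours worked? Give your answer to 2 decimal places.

38.59

x̄_st = (Σ Nₕx̄ₕ) / (Σ Nₕ) = (9094·40.1 + 41770·36.9 + 35965·32.7 + 41228·45.1) / 128057
= 4941420.7 / 128057 = 38.5877... → 38.59.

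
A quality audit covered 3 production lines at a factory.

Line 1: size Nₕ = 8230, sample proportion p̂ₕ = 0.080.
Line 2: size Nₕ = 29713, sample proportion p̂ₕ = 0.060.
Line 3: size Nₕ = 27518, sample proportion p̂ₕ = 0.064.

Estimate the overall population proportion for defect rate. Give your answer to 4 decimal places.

Wₕ = Nₕ/N with N = 65461: 0.1257, 0.4539, 0.4204.
p̂_st = 0.1257·0.080 + 0.4539·0.060 + 0.4204·0.064 ≈ 0.064196... → 0.0642.

0.0642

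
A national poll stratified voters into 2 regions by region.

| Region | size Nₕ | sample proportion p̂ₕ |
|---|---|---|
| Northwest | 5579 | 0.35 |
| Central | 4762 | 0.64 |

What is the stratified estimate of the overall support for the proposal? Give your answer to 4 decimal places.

Wₕ = Nₕ/N with N = 10341: 0.5395, 0.4605.
p̂_st = 0.5395·0.35 + 0.4605·0.64 ≈ 0.483544... → 0.4835.

0.4835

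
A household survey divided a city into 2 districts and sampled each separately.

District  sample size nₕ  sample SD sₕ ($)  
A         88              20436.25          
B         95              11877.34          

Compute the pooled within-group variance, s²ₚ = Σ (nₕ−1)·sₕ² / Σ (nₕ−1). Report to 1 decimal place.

274007738.3

Degrees of freedom: 87 + 94 = 181.
Σ(nₕ−1)sₕ² = 87·417640314.0625 + 94·141071205.4756 = 49595400638.1439.
s²ₚ = 49595400638.1439 / 181 = 274007738.332... → 274007738.3.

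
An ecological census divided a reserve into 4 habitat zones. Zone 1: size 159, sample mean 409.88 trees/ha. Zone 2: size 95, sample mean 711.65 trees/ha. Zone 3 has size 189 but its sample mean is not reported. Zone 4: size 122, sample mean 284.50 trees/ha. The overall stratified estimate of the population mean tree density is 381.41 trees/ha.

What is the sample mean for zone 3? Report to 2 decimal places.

N = 159 + 95 + 189 + 122 = 565.
Overall total = μ·N = 381.41·565 = 215496.65.
Subtract the known strata: 159·409.88 + 95·711.65 + 122·284.50 = 167486.67.
Remaining total for zone 3: 215496.65 − 167486.67 = 48009.98.
Divide by its size: 48009.98 / 189 = 254.0211... → 254.02.

254.02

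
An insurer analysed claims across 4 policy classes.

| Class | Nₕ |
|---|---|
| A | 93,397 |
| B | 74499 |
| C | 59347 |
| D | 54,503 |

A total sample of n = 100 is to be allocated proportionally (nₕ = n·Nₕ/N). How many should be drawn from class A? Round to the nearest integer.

33

Share of class A = 93397/281746 = 0.33149.
Allocate 100 × 0.33149 = 33.149... → 33.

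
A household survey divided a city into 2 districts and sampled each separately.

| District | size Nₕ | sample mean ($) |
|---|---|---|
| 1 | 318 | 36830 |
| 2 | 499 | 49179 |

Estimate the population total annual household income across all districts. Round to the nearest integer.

Estimate total by summing Nₕ·x̄ₕ over strata.
318·36830 + 499·49179 = 11711940 + 24540321 = 36252261.

36252261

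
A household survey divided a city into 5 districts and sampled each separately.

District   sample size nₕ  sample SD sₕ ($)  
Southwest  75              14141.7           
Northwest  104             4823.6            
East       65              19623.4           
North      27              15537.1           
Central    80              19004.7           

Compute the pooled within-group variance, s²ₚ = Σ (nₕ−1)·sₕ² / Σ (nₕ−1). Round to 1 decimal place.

Southwest: (75−1)·14141.7² = 74·199987678.89 = 14799088237.86
Northwest: (104−1)·4823.6² = 103·23267116.96 = 2396513046.88
East: (65−1)·19623.4² = 64·385077827.56 = 24644980963.84
North: (27−1)·15537.1² = 26·241401476.41 = 6276438386.66
Central: (80−1)·19004.7² = 79·361178622.09 = 28533111145.11
Numerator = 76650131780.35; denominator = Σ(nₕ−1) = 346.
s²ₚ = 76650131780.35/346 = 221532172.776... → 221532172.8.

221532172.8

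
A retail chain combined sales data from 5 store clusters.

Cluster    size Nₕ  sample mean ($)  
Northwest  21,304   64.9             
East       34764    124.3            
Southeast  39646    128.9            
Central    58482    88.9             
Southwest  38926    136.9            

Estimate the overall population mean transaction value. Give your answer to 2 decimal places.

x̄_st = (Σ Nₕx̄ₕ) / (Σ Nₕ) = (21304·64.9 + 34764·124.3 + 39646·128.9 + 58482·88.9 + 38926·136.9) / 193122
= 21342183.4 / 193122 = 110.5114... → 110.51.

110.51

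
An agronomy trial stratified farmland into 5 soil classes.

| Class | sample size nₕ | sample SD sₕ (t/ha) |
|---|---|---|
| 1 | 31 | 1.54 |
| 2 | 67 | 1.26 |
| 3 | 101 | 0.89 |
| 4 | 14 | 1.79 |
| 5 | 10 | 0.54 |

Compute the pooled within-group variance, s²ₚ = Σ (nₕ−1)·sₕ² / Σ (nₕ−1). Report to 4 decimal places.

1.3735

Degrees of freedom: 30 + 66 + 100 + 13 + 9 = 218.
Σ(nₕ−1)sₕ² = 30·2.3716 + 66·1.5876 + 100·0.7921 + 13·3.2041 + 9·0.2916 = 299.4173.
s²ₚ = 299.4173 / 218 = 1.373474... → 1.3735.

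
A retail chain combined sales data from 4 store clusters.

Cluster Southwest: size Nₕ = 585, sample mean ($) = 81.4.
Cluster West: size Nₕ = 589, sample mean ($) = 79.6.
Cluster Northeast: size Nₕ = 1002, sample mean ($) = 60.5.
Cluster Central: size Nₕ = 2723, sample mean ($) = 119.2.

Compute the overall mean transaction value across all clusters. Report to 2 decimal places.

97.92

N = 585 + 589 + 1002 + 2723 = 4899.
Weight each subgroup mean by Nₕ/N and sum.
Σ Nₕx̄ₕ = 585·81.4 + 589·79.6 + 1002·60.5 + 2723·119.2 = 47619 + 46884.4 + 60621 + 324581.6 = 479706.
Divide by N: 479706 / 4899 = 97.9192... → 97.92.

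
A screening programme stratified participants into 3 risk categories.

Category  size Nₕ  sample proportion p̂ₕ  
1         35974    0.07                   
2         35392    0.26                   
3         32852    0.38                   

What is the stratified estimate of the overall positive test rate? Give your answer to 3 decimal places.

0.232

N = 35974 + 35392 + 32852 = 104218.
Overall proportion = Σ (Nₕ/N)·p̂ₕ.
Σ Nₕp̂ₕ = 2518.18 + 9201.92 + 12483.76 = 24203.86.
24203.86 / 104218 = 0.23224... → 0.232.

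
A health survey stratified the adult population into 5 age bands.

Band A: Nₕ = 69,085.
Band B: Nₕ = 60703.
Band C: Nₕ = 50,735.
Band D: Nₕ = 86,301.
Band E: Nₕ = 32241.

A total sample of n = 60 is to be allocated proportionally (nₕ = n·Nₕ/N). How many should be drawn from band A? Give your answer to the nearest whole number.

14

N = 69085 + 60703 + 50735 + 86301 + 32241 = 299065.
n_A = 60·69085/299065 = 13.860... → 14.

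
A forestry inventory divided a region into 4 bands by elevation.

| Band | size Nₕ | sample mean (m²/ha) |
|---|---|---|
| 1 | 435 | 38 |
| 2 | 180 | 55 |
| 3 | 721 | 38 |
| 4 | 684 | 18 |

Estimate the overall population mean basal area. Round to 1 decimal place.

32.7

x̄_st = (Σ Nₕx̄ₕ) / (Σ Nₕ) = (435·38 + 180·55 + 721·38 + 684·18) / 2020
= 66140 / 2020 = 32.743... → 32.7.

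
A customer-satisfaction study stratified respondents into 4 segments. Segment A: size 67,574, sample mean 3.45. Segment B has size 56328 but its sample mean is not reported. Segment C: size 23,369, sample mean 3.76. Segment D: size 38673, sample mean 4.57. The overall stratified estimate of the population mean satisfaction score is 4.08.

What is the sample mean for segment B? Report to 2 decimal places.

4.63

N = 67574 + 56328 + 23369 + 38673 = 185944.
Overall total = μ·N = 4.08·185944 = 758651.52.
Subtract the known strata: 67574·3.45 + 23369·3.76 + 38673·4.57 = 497733.35.
Remaining total for segment B: 758651.52 − 497733.35 = 260918.17.
Divide by its size: 260918.17 / 56328 = 4.6321... → 4.63.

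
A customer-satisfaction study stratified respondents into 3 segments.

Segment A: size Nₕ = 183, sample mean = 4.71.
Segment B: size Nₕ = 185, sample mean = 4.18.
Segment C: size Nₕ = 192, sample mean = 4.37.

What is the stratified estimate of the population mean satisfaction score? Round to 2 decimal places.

4.42

x̄_st = (Σ Nₕx̄ₕ) / (Σ Nₕ) = (183·4.71 + 185·4.18 + 192·4.37) / 560
= 2474.27 / 560 = 4.4183... → 4.42.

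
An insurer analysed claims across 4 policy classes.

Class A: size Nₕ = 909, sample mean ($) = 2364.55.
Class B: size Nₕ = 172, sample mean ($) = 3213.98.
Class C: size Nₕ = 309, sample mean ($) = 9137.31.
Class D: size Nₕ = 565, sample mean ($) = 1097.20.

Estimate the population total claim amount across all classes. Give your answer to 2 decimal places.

A: 909·2364.55 = 2149375.95
B: 172·3213.98 = 552804.56
C: 309·9137.31 = 2823428.79
D: 565·1097.20 = 619918
τ̂ = Σ Nₕx̄ₕ = 6145527.30.

6145527.30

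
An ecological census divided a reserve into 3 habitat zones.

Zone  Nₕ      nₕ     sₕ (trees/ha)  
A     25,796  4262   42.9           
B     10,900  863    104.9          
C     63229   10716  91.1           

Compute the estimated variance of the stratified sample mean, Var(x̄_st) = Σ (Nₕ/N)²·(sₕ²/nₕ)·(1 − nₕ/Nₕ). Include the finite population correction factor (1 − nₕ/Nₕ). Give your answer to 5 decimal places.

0.42127

N = 99925. Term for each stratum: Wₕ²sₕ²/nₕ·(1−nₕ/Nₕ).
Var(x̄_st) = 0.02402315 + 0.13970833 + 0.25753655 = 0.42126803 → 0.42127.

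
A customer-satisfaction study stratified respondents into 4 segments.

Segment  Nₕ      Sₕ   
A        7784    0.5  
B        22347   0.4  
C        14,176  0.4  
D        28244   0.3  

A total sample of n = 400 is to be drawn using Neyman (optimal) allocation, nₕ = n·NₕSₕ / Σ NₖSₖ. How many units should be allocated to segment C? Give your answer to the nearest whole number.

Σ NₕSₕ = 7784·0.5 + 22347·0.4 + 14176·0.4 + 28244·0.3 = 26974.4.
Share for C: 5670.4/26974.4 = 0.21021.
n_C = 400 × 0.21021 = 84.086... → 84.

84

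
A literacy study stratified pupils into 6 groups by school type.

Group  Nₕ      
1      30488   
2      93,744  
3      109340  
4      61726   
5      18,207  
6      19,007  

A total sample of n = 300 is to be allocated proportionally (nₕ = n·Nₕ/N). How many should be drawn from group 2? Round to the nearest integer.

N = 30488 + 93744 + 109340 + 61726 + 18207 + 19007 = 332512.
n_2 = 300·93744/332512 = 84.578... → 85.

85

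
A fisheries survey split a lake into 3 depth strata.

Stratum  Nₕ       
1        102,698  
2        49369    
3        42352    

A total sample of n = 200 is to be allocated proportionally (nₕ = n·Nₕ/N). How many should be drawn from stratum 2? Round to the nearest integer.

N = 102698 + 49369 + 42352 = 194419.
n_2 = 200·49369/194419 = 50.786... → 51.

51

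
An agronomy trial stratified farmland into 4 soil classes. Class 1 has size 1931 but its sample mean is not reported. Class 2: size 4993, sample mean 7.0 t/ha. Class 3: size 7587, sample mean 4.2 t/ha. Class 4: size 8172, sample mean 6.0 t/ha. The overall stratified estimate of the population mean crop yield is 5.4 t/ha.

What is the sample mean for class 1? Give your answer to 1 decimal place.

Σ Nₕx̄ₕ = N·μ, so 1931·x̄_1 = 22683·5.4 − (4993·7.0 + 7587·4.2 + 8172·6.0).
= 122488.2 − 115848.4 = 6639.8.
x̄_1 = 6639.8 / 1931 = 3.439... → 3.4.

3.4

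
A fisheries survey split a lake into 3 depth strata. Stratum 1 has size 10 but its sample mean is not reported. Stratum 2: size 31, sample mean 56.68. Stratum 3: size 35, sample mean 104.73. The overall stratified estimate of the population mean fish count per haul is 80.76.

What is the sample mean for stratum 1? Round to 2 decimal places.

Σ Nₕx̄ₕ = N·μ, so 10·x̄_1 = 76·80.76 − (31·56.68 + 35·104.73).
= 6137.76 − 5422.63 = 715.13.
x̄_1 = 715.13 / 10 = 71.513 → 71.51.

71.51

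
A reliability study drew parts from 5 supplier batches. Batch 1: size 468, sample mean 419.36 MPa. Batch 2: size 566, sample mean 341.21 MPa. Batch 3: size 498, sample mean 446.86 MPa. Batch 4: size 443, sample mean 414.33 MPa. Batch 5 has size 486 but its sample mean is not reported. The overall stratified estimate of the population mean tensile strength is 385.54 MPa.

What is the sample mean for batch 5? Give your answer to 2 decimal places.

315.52

N = 468 + 566 + 498 + 443 + 486 = 2461.
Overall total = μ·N = 385.54·2461 = 948813.94.
Subtract the known strata: 468·419.36 + 566·341.21 + 498·446.86 + 443·414.33 = 795469.81.
Remaining total for batch 5: 948813.94 − 795469.81 = 153344.13.
Divide by its size: 153344.13 / 486 = 315.5229... → 315.52.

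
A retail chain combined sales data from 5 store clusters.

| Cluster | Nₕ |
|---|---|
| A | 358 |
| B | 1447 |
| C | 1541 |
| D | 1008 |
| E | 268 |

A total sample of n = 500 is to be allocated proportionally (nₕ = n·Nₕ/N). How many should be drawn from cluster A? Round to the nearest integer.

39

N = 358 + 1447 + 1541 + 1008 + 268 = 4622.
n_A = 500·358/4622 = 38.728... → 39.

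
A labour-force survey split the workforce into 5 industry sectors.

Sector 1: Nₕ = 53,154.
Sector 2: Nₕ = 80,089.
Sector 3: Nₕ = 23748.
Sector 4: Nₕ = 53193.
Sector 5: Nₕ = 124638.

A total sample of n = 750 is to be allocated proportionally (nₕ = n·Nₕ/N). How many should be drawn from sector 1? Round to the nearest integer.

119

N = 53154 + 80089 + 23748 + 53193 + 124638 = 334822.
n_1 = 750·53154/334822 = 119.065... → 119.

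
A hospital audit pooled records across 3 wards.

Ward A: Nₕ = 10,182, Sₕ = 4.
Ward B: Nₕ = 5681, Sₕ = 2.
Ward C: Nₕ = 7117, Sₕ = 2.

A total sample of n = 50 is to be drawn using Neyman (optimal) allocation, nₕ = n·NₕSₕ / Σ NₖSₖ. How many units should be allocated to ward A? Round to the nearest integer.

A: NₕSₕ = 10182·4 = 40728
B: NₕSₕ = 5681·2 = 11362
C: NₕSₕ = 7117·2 = 14234
Σ NₕSₕ = 66324.
n_A = 50·40728/66324 = 30.704... → 31.

31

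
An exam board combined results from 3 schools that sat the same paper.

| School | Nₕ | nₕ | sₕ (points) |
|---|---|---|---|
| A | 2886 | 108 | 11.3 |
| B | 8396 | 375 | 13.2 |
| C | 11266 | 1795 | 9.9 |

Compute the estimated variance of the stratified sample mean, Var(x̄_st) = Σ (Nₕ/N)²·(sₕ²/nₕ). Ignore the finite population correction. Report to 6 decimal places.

N = 22548. Term for each stratum: Wₕ²sₕ²/nₕ.
Var(x̄_st) = 0.019369113 + 0.064423661 + 0.013631052 = 0.097423826 → 0.097424.

0.097424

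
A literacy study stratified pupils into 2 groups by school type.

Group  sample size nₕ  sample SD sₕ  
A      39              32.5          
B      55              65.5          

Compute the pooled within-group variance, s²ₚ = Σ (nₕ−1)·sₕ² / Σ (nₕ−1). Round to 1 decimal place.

A: (39−1)·32.5² = 38·1056.25 = 40137.5
B: (55−1)·65.5² = 54·4290.25 = 231673.5
Numerator = 271811; denominator = Σ(nₕ−1) = 92.
s²ₚ = 271811/92 = 2954.467... → 2954.5.

2954.5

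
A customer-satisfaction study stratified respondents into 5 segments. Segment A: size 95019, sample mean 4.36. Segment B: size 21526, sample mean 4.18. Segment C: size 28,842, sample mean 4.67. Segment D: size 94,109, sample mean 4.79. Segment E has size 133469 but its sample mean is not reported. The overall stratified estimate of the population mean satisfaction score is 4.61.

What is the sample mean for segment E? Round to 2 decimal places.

4.72

N = 95019 + 21526 + 28842 + 94109 + 133469 = 372965.
Overall total = μ·N = 4.61·372965 = 1719368.65.
Subtract the known strata: 95019·4.36 + 21526·4.18 + 28842·4.67 + 94109·4.79 = 1089735.77.
Remaining total for segment E: 1719368.65 − 1089735.77 = 629632.88.
Divide by its size: 629632.88 / 133469 = 4.7174... → 4.72.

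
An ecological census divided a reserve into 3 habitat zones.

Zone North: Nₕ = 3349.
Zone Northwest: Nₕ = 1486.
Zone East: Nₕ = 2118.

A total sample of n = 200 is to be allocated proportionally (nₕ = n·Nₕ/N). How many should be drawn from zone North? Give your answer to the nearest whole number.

96

N = 3349 + 1486 + 2118 = 6953.
n_North = 200·3349/6953 = 96.333... → 96.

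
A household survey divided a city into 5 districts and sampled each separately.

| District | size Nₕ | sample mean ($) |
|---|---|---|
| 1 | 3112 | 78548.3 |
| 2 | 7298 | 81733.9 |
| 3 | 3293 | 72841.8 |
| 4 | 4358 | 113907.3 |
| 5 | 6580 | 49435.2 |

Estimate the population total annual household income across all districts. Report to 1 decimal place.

1902495988.6

1: 3112·78548.3 = 244442309.6
2: 7298·81733.9 = 596494002.2
3: 3293·72841.8 = 239868047.4
4: 4358·113907.3 = 496408013.4
5: 6580·49435.2 = 325283616
τ̂ = Σ Nₕx̄ₕ = 1902495988.6.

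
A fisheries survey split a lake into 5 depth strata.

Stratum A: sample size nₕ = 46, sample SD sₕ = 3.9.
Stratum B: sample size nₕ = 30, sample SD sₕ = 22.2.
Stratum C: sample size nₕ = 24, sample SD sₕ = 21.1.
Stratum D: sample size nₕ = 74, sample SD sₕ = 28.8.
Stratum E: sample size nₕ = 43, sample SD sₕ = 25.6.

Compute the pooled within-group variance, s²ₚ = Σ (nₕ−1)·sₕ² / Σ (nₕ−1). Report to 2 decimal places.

534.39

Degrees of freedom: 45 + 29 + 23 + 73 + 42 = 212.
Σ(nₕ−1)sₕ² = 45·15.21 + 29·492.84 + 23·445.21 + 73·829.44 + 42·655.36 = 113290.88.
s²ₚ = 113290.88 / 212 = 534.3909... → 534.39.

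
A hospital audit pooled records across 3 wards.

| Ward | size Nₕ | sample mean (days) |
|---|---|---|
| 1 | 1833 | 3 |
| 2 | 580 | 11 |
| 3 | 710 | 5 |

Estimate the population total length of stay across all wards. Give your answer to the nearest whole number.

15429

Population total = Σ Nₕ·x̄ₕ (each stratum's size times its mean).
1833·3 + 580·11 + 710·5 = 5499 + 6380 + 3550 = 15429.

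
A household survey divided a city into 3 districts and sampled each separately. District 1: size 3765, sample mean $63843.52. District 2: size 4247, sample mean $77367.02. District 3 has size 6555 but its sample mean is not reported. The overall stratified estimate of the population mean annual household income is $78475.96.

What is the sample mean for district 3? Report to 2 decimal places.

87598.89

Σ Nₕx̄ₕ = N·μ, so 6555·x̄_3 = 14567·78475.96 − (3765·63843.52 + 4247·77367.02).
= 1143159309.32 − 568948586.74 = 574210722.58.
x̄_3 = 574210722.58 / 6555 = 87598.8898... → 87598.89.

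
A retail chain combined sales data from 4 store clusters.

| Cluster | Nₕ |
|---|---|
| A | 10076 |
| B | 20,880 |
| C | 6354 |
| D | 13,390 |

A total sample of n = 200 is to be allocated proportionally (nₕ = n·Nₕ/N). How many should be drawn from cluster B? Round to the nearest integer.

Share of cluster B = 20880/50700 = 0.41183.
Allocate 200 × 0.41183 = 82.367... → 82.

82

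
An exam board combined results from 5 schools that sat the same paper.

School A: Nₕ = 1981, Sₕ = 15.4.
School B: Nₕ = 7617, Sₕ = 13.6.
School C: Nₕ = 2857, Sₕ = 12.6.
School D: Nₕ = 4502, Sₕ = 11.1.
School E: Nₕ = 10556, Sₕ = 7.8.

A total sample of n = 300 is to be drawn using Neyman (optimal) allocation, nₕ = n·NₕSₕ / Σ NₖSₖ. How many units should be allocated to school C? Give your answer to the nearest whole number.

A: NₕSₕ = 1981·15.4 = 30507.4
B: NₕSₕ = 7617·13.6 = 103591.2
C: NₕSₕ = 2857·12.6 = 35998.2
D: NₕSₕ = 4502·11.1 = 49972.2
E: NₕSₕ = 10556·7.8 = 82336.8
Σ NₕSₕ = 302405.8.
n_C = 300·35998.2/302405.8 = 35.712... → 36.

36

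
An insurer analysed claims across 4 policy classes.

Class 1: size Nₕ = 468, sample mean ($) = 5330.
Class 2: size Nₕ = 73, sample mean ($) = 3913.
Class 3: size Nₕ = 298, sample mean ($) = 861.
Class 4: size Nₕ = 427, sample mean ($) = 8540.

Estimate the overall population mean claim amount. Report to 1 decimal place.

N = 468 + 73 + 298 + 427 = 1266.
The stratified mean weights each stratum mean by its population share Nₕ/N.
Σ Nₕx̄ₕ = 468·5330 + 73·3913 + 298·861 + 427·8540 = 2494440 + 285649 + 256578 + 3646580 = 6683247.
Divide by N: 6683247 / 1266 = 5279.026... → 5279.0.

5279.0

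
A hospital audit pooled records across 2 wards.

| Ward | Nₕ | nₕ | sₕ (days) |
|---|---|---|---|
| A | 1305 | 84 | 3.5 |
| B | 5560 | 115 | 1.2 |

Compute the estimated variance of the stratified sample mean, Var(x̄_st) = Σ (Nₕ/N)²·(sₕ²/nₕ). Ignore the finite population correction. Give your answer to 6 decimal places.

N = 6865. Term for each stratum: Wₕ²sₕ²/nₕ.
Var(x̄_st) = 0.005269832 + 0.008213592 = 0.013483424 → 0.013483.

0.013483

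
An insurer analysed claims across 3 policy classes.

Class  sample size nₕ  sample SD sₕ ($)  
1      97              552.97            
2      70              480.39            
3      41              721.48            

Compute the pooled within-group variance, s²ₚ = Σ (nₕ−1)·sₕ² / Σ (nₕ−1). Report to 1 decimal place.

1: (97−1)·552.97² = 96·305775.8209 = 29354478.8064
2: (70−1)·480.39² = 69·230774.5521 = 15923444.0949
3: (41−1)·721.48² = 40·520533.3904 = 20821335.616
Numerator = 66099258.5173; denominator = Σ(nₕ−1) = 205.
s²ₚ = 66099258.5173/205 = 322435.407... → 322435.4.

322435.4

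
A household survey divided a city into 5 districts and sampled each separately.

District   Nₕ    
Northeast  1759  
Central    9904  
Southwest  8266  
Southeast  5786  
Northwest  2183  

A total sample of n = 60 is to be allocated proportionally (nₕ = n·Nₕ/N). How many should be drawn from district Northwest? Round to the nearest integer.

Share of district Northwest = 2183/27898 = 0.07825.
Allocate 60 × 0.07825 = 4.695... → 5.

5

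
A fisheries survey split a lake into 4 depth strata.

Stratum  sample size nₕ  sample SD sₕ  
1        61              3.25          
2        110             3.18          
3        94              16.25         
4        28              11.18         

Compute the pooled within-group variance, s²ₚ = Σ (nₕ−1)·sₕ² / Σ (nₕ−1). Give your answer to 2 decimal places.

102.66

Degrees of freedom: 60 + 109 + 93 + 27 = 289.
Σ(nₕ−1)sₕ² = 60·10.5625 + 109·10.1124 + 93·264.0625 + 27·124.9924 = 29668.6089.
s²ₚ = 29668.6089 / 289 = 102.6595... → 102.66.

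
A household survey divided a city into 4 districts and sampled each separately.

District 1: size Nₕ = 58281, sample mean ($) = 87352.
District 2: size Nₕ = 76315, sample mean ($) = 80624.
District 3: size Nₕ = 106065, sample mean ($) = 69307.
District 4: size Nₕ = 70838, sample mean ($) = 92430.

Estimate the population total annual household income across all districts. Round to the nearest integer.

25142385767

1: 58281·87352 = 5090961912
2: 76315·80624 = 6152820560
3: 106065·69307 = 7351046955
4: 70838·92430 = 6547556340
τ̂ = Σ Nₕx̄ₕ = 25142385767.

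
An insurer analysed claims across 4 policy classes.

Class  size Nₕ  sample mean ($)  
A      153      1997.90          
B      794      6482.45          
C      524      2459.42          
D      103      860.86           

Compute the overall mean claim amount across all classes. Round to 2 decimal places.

4339.36

x̄_st = (Σ Nₕx̄ₕ) / (Σ Nₕ) = (153·1997.90 + 794·6482.45 + 524·2459.42 + 103·860.86) / 1574
= 6830148.66 / 1574 = 4339.3575... → 4339.36.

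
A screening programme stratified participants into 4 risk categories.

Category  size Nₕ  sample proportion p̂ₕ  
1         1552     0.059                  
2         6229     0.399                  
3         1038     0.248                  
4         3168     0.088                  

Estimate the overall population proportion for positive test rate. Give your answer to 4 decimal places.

N = 1552 + 6229 + 1038 + 3168 = 11987.
Overall proportion = Σ (Nₕ/N)·p̂ₕ.
Σ Nₕp̂ₕ = 91.568 + 2485.371 + 257.424 + 278.784 = 3113.147.
3113.147 / 11987 = 0.259710... → 0.2597.

0.2597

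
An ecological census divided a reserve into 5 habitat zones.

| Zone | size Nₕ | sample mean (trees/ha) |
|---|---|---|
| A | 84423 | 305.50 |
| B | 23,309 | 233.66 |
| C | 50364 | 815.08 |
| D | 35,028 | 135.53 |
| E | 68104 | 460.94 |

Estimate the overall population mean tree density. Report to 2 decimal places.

415.07

N = 84423 + 23309 + 50364 + 35028 + 68104 = 261228.
Overall mean = Σ (Nₕ/N)·x̄ₕ — weight by population share, not a simple average.
Σ Nₕx̄ₕ = 84423·305.50 + 23309·233.66 + 50364·815.08 + 35028·135.53 + 68104·460.94 = 25791226.5 + 5446380.94 + 41050689.12 + 4747344.84 + 31391857.76 = 108427499.16.
Divide by N: 108427499.16 / 261228 = 415.0684... → 415.07.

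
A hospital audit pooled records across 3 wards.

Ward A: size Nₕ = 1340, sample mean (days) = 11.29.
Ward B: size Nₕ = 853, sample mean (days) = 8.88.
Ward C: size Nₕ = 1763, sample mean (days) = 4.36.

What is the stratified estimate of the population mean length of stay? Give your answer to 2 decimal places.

7.68

N = 1340 + 853 + 1763 = 3956.
Overall mean = Σ (Nₕ/N)·x̄ₕ — weight by population share, not a simple average.
Σ Nₕx̄ₕ = 1340·11.29 + 853·8.88 + 1763·4.36 = 15128.6 + 7574.64 + 7686.68 = 30389.92.
Divide by N: 30389.92 / 3956 = 7.6820... → 7.68.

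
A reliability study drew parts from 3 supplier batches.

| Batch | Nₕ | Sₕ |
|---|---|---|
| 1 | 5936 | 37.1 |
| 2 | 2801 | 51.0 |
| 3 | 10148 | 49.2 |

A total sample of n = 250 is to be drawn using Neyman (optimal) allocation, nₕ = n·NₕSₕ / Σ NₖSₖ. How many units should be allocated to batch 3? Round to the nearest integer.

Σ NₕSₕ = 5936·37.1 + 2801·51.0 + 10148·49.2 = 862358.2.
Share for 3: 499281.6/862358.2 = 0.57897.
n_3 = 250 × 0.57897 = 144.743... → 145.

145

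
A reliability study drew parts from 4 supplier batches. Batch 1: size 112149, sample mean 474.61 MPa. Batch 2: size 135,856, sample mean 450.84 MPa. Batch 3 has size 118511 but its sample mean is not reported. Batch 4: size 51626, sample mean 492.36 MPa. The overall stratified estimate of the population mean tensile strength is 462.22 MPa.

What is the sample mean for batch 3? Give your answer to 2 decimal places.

450.41

Σ Nₕx̄ₕ = N·μ, so 118511·x̄_3 = 418142·462.22 − (112149·474.61 + 135856·450.84 + 51626·492.36).
= 193273595.24 − 139894933.29 = 53378661.95.
x̄_3 = 53378661.95 / 118511 = 450.4110... → 450.41.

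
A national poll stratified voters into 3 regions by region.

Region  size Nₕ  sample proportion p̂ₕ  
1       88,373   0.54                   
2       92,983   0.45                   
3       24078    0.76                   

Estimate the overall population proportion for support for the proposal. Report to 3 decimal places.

Wₕ = Nₕ/N with N = 205434: 0.4302, 0.4526, 0.1172.
p̂_st = 0.4302·0.54 + 0.4526·0.45 + 0.1172·0.76 ≈ 0.52505... → 0.525.

0.525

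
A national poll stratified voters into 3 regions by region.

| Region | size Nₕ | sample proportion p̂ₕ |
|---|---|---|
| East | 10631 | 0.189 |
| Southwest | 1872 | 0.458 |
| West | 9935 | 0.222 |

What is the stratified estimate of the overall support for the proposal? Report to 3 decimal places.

0.226

Wₕ = Nₕ/N with N = 22438: 0.4738, 0.0834, 0.4428.
p̂_st = 0.4738·0.189 + 0.0834·0.458 + 0.4428·0.222 ≈ 0.22605... → 0.226.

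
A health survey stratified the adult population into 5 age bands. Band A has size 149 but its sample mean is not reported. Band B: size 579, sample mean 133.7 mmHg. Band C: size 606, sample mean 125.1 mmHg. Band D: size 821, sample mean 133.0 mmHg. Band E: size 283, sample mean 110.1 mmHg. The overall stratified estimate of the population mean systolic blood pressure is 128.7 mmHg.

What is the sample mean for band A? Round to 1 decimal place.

N = 149 + 579 + 606 + 821 + 283 = 2438.
Overall total = μ·N = 128.7·2438 = 313770.6.
Subtract the known strata: 579·133.7 + 606·125.1 + 821·133.0 + 283·110.1 = 293574.2.
Remaining total for band A: 313770.6 − 293574.2 = 20196.4.
Divide by its size: 20196.4 / 149 = 135.546... → 135.5.

135.5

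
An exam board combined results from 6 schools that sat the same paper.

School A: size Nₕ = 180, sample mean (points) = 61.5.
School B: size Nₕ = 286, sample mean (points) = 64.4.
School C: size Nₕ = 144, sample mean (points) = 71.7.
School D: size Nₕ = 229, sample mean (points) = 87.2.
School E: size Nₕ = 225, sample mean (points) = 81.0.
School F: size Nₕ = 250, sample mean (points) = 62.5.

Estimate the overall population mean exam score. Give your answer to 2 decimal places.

x̄_st = (Σ Nₕx̄ₕ) / (Σ Nₕ) = (180·61.5 + 286·64.4 + 144·71.7 + 229·87.2 + 225·81.0 + 250·62.5) / 1314
= 93632 / 1314 = 71.2572... → 71.26.

71.26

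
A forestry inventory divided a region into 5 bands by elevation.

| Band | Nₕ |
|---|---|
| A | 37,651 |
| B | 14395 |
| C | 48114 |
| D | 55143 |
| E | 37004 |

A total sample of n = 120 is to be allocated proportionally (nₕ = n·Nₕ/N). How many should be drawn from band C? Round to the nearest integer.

30

Share of band C = 48114/192307 = 0.25019.
Allocate 120 × 0.25019 = 30.023... → 30.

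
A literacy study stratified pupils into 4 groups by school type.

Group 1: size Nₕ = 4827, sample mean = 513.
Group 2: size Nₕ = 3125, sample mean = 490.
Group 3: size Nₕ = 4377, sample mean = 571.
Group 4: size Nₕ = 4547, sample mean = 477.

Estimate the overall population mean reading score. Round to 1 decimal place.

x̄_st = (Σ Nₕx̄ₕ) / (Σ Nₕ) = (4827·513 + 3125·490 + 4377·571 + 4547·477) / 16876
= 8675687 / 16876 = 514.084... → 514.1.

514.1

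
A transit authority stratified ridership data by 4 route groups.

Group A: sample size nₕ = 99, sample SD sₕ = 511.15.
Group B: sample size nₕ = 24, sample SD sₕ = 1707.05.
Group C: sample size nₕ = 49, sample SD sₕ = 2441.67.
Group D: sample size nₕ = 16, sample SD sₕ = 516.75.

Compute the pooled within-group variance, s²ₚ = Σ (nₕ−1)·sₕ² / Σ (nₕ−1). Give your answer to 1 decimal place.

2080418.0

Degrees of freedom: 98 + 23 + 48 + 15 = 184.
Σ(nₕ−1)sₕ² = 98·261274.3225 + 23·2914019.7025 + 48·5961752.3889 + 15·267030.5625 = 382796909.8672.
s²ₚ = 382796909.8672 / 184 = 2080417.988... → 2080418.0.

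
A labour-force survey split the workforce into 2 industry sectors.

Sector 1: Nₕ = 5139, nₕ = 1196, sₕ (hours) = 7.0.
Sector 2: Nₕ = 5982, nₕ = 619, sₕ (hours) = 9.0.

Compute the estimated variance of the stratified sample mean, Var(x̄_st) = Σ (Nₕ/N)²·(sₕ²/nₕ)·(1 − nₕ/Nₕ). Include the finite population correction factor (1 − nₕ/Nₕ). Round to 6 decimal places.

0.040656

N = 11121; Wₕ = Nₕ/N.
sector 1: (5139/11121)²·7.0²/1196·(1 − 1196/5139) = 0.006712474
sector 2: (5982/11121)²·9.0²/619·(1 − 619/5982) = 0.033943834
Sum = 0.040656308 → 0.040656.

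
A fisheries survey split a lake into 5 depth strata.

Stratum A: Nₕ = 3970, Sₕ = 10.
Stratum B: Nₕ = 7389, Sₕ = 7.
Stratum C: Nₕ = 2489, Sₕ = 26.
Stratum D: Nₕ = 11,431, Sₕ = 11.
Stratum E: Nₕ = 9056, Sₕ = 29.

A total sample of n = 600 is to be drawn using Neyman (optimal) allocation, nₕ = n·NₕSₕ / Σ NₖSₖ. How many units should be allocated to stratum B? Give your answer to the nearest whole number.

Σ NₕSₕ = 3970·10 + 7389·7 + 2489·26 + 11431·11 + 9056·29 = 544502.
Share for B: 51723/544502 = 0.09499.
n_B = 600 × 0.09499 = 56.995... → 57.

57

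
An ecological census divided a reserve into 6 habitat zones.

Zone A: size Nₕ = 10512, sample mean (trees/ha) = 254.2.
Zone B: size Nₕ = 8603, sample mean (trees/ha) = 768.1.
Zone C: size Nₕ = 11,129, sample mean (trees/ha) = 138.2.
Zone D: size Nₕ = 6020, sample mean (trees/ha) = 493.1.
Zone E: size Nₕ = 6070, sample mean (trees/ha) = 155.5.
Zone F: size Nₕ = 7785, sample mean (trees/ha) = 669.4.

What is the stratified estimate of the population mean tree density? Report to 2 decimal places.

397.89

N = 10512 + 8603 + 11129 + 6020 + 6070 + 7785 = 50119.
Overall mean = Σ (Nₕ/N)·x̄ₕ — weight by population share, not a simple average.
Σ Nₕx̄ₕ = 10512·254.2 + 8603·768.1 + 11129·138.2 + 6020·493.1 + 6070·155.5 + 7785·669.4 = 2672150.4 + 6607964.3 + 1538027.8 + 2968462 + 943885 + 5211279 = 19941768.5.
Divide by N: 19941768.5 / 50119 = 397.8884... → 397.89.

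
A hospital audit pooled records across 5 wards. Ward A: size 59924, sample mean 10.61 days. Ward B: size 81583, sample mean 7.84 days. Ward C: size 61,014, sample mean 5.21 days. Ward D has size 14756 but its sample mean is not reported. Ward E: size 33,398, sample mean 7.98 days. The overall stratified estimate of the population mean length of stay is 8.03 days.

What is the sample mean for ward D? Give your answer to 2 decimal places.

10.38

Σ Nₕx̄ₕ = N·μ, so 14756·x̄_D = 250675·8.03 − (59924·10.61 + 81583·7.84 + 61014·5.21 + 33398·7.98).
= 2012920.25 − 1859803.34 = 153116.91.
x̄_D = 153116.91 / 14756 = 10.3766... → 10.38.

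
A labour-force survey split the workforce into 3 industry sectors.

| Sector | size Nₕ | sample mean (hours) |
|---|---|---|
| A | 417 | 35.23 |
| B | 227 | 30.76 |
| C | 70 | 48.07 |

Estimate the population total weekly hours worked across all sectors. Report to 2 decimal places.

A: 417·35.23 = 14690.91
B: 227·30.76 = 6982.52
C: 70·48.07 = 3364.9
τ̂ = Σ Nₕx̄ₕ = 25038.33.

25038.33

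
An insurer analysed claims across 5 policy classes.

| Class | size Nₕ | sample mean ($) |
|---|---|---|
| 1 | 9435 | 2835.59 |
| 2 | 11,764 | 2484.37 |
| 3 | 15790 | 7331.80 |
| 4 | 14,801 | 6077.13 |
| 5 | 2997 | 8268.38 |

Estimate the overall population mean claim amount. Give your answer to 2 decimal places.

N = 9435 + 11764 + 15790 + 14801 + 2997 = 54787.
Weight each subgroup mean by Nₕ/N and sum.
Σ Nₕx̄ₕ = 9435·2835.59 + 11764·2484.37 + 15790·7331.80 + 14801·6077.13 + 2997·8268.38 = 26753791.65 + 29226128.68 + 115769122 + 89947601.13 + 24780334.86 = 286476978.32.
Divide by N: 286476978.32 / 54787 = 5228.9225... → 5228.92.

5228.92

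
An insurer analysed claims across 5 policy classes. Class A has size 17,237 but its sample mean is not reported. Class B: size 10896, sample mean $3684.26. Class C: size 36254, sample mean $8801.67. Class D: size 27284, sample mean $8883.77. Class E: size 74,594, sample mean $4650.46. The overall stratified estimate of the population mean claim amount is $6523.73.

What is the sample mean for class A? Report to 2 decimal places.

7898.55

N = 17237 + 10896 + 36254 + 27284 + 74594 = 166265.
Overall total = μ·N = 6523.73·166265 = 1084667968.45.
Subtract the known strata: 10896·3684.26 + 36254·8801.67 + 27284·8883.77 + 74594·4650.46 = 948520635.06.
Remaining total for class A: 1084667968.45 − 948520635.06 = 136147333.39.
Divide by its size: 136147333.39 / 17237 = 7898.5516... → 7898.55.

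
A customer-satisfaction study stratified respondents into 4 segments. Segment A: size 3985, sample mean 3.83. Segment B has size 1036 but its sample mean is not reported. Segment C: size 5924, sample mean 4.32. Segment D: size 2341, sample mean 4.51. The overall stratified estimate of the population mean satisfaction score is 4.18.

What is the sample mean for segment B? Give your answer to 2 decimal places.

N = 3985 + 1036 + 5924 + 2341 = 13286.
Overall total = μ·N = 4.18·13286 = 55535.48.
Subtract the known strata: 3985·3.83 + 5924·4.32 + 2341·4.51 = 51412.14.
Remaining total for segment B: 55535.48 − 51412.14 = 4123.34.
Divide by its size: 4123.34 / 1036 = 3.9801... → 3.98.

3.98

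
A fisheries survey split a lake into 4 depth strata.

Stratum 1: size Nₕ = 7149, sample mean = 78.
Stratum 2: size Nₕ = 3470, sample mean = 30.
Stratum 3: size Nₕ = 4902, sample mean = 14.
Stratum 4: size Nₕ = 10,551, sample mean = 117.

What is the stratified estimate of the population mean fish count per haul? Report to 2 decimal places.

N = 26072; weights Wₕ = Nₕ/N = (0.2742, 0.1331, 0.1880, 0.4047).
x̄_st = Σ Wₕ·x̄ₕ = 0.2742·78 + 0.1331·30 + 0.1880·14 + 0.4047·117 ≈ 75.3612...
→ 75.36.

75.36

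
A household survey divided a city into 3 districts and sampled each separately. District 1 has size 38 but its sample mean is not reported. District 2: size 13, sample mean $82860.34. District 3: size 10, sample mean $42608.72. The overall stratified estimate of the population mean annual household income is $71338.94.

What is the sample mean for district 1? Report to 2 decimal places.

N = 38 + 13 + 10 = 61.
Overall total = μ·N = 71338.94·61 = 4351675.34.
Subtract the known strata: 13·82860.34 + 10·42608.72 = 1503271.62.
Remaining total for district 1: 4351675.34 − 1503271.62 = 2848403.72.
Divide by its size: 2848403.72 / 38 = 74957.9926... → 74957.99.

74957.99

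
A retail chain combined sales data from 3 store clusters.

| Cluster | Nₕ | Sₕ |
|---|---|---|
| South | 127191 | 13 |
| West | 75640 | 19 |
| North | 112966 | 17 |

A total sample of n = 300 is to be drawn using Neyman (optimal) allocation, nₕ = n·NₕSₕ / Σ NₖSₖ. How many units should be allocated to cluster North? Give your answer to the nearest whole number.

115

South: NₕSₕ = 127191·13 = 1653483
West: NₕSₕ = 75640·19 = 1437160
North: NₕSₕ = 112966·17 = 1920422
Σ NₕSₕ = 5011065.
n_North = 300·1920422/5011065 = 114.971... → 115.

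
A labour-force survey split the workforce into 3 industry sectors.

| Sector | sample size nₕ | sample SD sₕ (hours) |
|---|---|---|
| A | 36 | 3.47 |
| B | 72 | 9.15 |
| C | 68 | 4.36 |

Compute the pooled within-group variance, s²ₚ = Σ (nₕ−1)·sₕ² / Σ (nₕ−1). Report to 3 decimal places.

Degrees of freedom: 35 + 71 + 67 = 173.
Σ(nₕ−1)sₕ² = 35·12.0409 + 71·83.7225 + 67·19.0096 = 7639.3722.
s²ₚ = 7639.3722 / 173 = 44.15822... → 44.158.

44.158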